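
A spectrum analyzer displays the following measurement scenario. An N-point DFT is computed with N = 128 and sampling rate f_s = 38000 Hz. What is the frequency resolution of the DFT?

DFT frequency resolution = f_s / N
= 38000 / 128 = 2375/8 Hz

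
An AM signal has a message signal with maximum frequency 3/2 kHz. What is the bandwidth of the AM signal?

In AM (double-sideband), the bandwidth is twice the message frequency.
BW = 2 * f_m = 2 * 3/2 kHz = 3 kHz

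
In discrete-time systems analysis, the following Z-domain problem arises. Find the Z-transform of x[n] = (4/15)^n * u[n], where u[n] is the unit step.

The Z-transform of a^n * u[n] is z/(z-a) for |z| > |a|.
Here a = 4/15, so X(z) = z/(z - (4/15)) = 15z/(15z - 4)
ROC: |z| > 4/15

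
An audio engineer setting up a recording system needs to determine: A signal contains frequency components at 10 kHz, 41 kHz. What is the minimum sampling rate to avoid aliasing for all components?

The highest frequency component is f_max = 41 kHz.
Nyquist rate = 2 * f_max = 2 * 41 kHz = 82 kHz.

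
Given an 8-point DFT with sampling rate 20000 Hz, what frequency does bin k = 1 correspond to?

The frequency of DFT bin k is: f_k = k * f_s / N
f_1 = 1 * 20000 / 8 = 2500 Hz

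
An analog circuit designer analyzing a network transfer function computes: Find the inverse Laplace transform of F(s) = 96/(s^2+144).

Standard pair: w/(s^2+w^2) <-> sin(wt)*u(t)
Recognize w^2 = 144, so w = 12; numerator 96 = 8*12.
f(t) = 8*sin(12t)*u(t)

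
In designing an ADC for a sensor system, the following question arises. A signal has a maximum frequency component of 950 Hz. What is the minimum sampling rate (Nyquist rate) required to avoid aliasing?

By the Nyquist-Shannon sampling theorem,
the minimum sampling rate (Nyquist rate) must be at least 2 * f_max.
Nyquist rate = 2 * 950 Hz = 1900 Hz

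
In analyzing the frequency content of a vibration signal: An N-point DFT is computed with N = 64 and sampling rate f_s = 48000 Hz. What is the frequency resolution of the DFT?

DFT frequency resolution = f_s / N
= 48000 / 64 = 750 Hz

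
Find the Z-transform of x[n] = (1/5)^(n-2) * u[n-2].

Time-shifting property: if X(z) = Z{x[n]}, then Z{x[n-d]} = z^(-d) * X(z)
X(z) = z/(z - 1/5) for x[n] = (1/5)^n * u[n]
Z{x[n-2]} = z^(-2) * z/(z - 1/5) = z^(-1)/(z - 1/5)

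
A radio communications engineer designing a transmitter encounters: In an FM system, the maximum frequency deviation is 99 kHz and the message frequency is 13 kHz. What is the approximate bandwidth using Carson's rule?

Carson's rule: BW = 2*(delta_f + f_m)
= 2*(99 + 13) kHz = 224 kHz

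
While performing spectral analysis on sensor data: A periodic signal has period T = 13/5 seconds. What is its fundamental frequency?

The fundamental frequency is the reciprocal of the period.
f = 1/T = 1/(13/5) = 5/13 Hz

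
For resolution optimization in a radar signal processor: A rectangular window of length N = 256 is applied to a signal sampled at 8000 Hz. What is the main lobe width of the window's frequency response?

For a rectangular window of length N,
the main lobe width in frequency is 2*f_s/N.
= 2*8000/256 = 125/2 Hz
This determines the minimum frequency separation for resolving two sinusoids.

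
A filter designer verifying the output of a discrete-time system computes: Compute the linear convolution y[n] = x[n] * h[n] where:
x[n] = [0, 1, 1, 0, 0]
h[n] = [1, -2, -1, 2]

y[n] = sum_k x[k]*h[n-k]. Output length = len(x) + len(h) - 1 = 5 + 4 - 1 = 8.
y[0] = 0*1 = 0
y[1] = 1*1 + 0*-2 = 1
y[2] = 1*1 + 1*-2 + 0*-1 = -1
y[3] = 0*1 + 1*-2 + 1*-1 + 0*2 = -3
y[4] = 0*1 + 0*-2 + 1*-1 + 1*2 = 1
y[5] = 0*-2 + 0*-1 + 1*2 = 2
y[6] = 0*-1 + 0*2 = 0
y[7] = 0*2 = 0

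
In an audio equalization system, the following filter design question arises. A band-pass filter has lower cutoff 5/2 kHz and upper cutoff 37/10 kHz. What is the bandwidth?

Bandwidth = f_high - f_low
= 37/10 kHz - 5/2 kHz = 6/5 kHz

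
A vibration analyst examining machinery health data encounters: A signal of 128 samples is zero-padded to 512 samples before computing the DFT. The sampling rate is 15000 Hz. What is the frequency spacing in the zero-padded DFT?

Original DFT: N = 128, resolution = f_s/N = 15000/128 = 1875/16 Hz
Zero-padded DFT: N = 512, resolution = f_s/N = 15000/512 = 1875/64 Hz
Zero-padding interpolates the spectrum (finer frequency grid)
but does NOT improve the true spectral resolution (ability to resolve close frequencies).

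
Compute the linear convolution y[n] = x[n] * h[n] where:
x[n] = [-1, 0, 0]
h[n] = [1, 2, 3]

y[n] = sum_k x[k]*h[n-k]. Output length = len(x) + len(h) - 1 = 3 + 3 - 1 = 5.
y[0] = -1*1 = -1
y[1] = 0*1 + -1*2 = -2
y[2] = 0*1 + 0*2 + -1*3 = -3
y[3] = 0*2 + 0*3 = 0
y[4] = 0*3 = 0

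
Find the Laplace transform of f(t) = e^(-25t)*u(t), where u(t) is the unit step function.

Standard Laplace transform pair:
e^(-at)*u(t) <-> 1/(s+a)
With a = 25: L{e^(-25t)*u(t)} = 1/(s+25), ROC: Re(s) > -25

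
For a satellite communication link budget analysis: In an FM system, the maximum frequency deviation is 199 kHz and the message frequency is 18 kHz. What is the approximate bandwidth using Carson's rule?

Carson's rule: BW = 2*(delta_f + f_m)
= 2*(199 + 18) kHz = 434 kHz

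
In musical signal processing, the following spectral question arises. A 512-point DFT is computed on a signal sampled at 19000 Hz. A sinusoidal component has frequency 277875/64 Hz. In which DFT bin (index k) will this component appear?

DFT frequency resolution = f_s/N = 19000/512 = 2375/64 Hz
Bin index k = f_signal / resolution = 277875/64 / 2375/64 = 117
The signal frequency 277875/64 Hz falls in DFT bin k = 117.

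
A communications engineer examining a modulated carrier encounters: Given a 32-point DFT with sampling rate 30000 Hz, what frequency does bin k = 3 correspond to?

The frequency of DFT bin k is: f_k = k * f_s / N
f_3 = 3 * 30000 / 32 = 5625/2 Hz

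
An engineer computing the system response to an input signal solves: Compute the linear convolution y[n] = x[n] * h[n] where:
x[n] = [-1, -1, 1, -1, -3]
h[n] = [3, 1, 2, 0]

y[n] = sum_k x[k]*h[n-k]. Output length = len(x) + len(h) - 1 = 5 + 4 - 1 = 8.
y[0] = -1*3 = -3
y[1] = -1*3 + -1*1 = -4
y[2] = 1*3 + -1*1 + -1*2 = 0
y[3] = -1*3 + 1*1 + -1*2 + -1*0 = -4
y[4] = -3*3 + -1*1 + 1*2 + -1*0 = -8
y[5] = -3*1 + -1*2 + 1*0 = -5
y[6] = -3*2 + -1*0 = -6
y[7] = -3*0 = 0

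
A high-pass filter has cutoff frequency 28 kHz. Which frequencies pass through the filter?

A high-pass filter passes all frequencies above the cutoff frequency 28 kHz and attenuates lower frequencies.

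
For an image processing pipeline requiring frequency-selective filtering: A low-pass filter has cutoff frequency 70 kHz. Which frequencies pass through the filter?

A low-pass filter passes all frequencies below the cutoff frequency 70 kHz and attenuates higher frequencies.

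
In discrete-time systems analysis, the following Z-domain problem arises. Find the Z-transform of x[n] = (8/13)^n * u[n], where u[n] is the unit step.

The Z-transform of a^n * u[n] is z/(z-a) for |z| > |a|.
Here a = 8/13, so X(z) = z/(z - (8/13)) = 13z/(13z - 8)
ROC: |z| > 8/13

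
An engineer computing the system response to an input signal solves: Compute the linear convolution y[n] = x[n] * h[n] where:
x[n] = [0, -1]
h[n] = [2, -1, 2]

y[n] = sum_k x[k]*h[n-k]. Output length = len(x) + len(h) - 1 = 2 + 3 - 1 = 4.
y[0] = 0*2 = 0
y[1] = -1*2 + 0*-1 = -2
y[2] = -1*-1 + 0*2 = 1
y[3] = -1*2 = -2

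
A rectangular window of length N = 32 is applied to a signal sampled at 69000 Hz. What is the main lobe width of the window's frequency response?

For a rectangular window of length N,
the main lobe width in frequency is 2*f_s/N.
= 2*69000/32 = 8625/2 Hz
This determines the minimum frequency separation for resolving two sinusoids.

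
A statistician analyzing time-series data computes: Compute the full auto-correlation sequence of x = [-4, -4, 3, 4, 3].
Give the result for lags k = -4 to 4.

r_xx[k] = sum_m x[m]*x[m+k], indexed from 0, for k = -4 to 4:
  r_xx[-4] = x[4]*x[0] = -12
  r_xx[-3] = x[3]*x[0] + x[4]*x[1] = -28
  r_xx[-2] = x[2]*x[0] + x[3]*x[1] + x[4]*x[2] = -19
  r_xx[-1] = x[1]*x[0] + x[2]*x[1] + x[3]*x[2] + x[4]*x[3] = 28
  r_xx[0] = x[0]*x[0] + x[1]*x[1] + x[2]*x[2] + x[3]*x[3] + x[4]*x[4] = 66
  r_xx[1] = x[0]*x[1] + x[1]*x[2] + x[2]*x[3] + x[3]*x[4] = 28
  r_xx[2] = x[0]*x[2] + x[1]*x[3] + x[2]*x[4] = -19
  r_xx[3] = x[0]*x[3] + x[1]*x[4] = -28
  r_xx[4] = x[0]*x[4] = -12
r_xx = [-12, -28, -19, 28, 66, 28, -19, -28, -12]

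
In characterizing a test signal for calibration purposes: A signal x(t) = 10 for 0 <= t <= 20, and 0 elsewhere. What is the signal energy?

Energy = integral of |x(t)|^2 dt over the signal duration
= 10^2 * 20 = 100 * 20 = 2000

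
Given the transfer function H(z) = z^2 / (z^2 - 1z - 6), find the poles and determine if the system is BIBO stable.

Poles are roots of the denominator: z^2 - 1z - 6 = 0.
Quadratic formula: z = [-(-1) +/- sqrt((-1)^2 - 4*(-6))] / 2
Discriminant = 1 + 24 = 25; sqrt = 5.
z = (1 +/- 5) / 2 => z = 3 or z = -2.
|p1| = 3, |p2| = 2.
For BIBO stability, all poles must lie inside the unit circle (|p| < 1).
System is UNSTABLE since at least one |p| >= 1.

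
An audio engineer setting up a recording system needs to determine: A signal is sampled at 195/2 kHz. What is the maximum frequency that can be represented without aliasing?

The maximum frequency that can be represented without aliasing
is the Nyquist frequency: f_max = f_s / 2 = 195/2 kHz / 2 = 195/4 kHz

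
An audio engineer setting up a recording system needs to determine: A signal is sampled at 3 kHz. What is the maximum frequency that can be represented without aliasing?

The maximum frequency that can be represented without aliasing
is the Nyquist frequency: f_max = f_s / 2 = 3 kHz / 2 = 3/2 kHz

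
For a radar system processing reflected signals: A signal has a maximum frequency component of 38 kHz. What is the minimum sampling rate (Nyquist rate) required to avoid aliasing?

By the Nyquist-Shannon sampling theorem,
the minimum sampling rate (Nyquist rate) must be at least 2 * f_max.
Nyquist rate = 2 * 38 kHz = 76 kHz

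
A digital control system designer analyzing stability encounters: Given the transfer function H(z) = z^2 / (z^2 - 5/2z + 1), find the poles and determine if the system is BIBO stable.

Poles are roots of the denominator: z^2 - 5/2z + 1 = 0.
Quadratic formula: z = [-(-5/2) +/- sqrt((-5/2)^2 - 4*(1))] / 2
Discriminant = 25/4 - 4 = 9/4; sqrt = 3/2.
z = (5/2 +/- 3/2) / 2 => z = 2 or z = 1/2.
|p1| = 2, |p2| = 1/2.
For BIBO stability, all poles must lie inside the unit circle (|p| < 1).
System is UNSTABLE since at least one |p| >= 1.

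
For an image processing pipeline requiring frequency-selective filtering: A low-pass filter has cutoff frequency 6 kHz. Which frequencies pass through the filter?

A low-pass filter passes all frequencies below the cutoff frequency 6 kHz and attenuates higher frequencies.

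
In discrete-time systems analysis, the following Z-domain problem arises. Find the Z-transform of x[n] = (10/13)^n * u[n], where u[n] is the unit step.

The Z-transform of a^n * u[n] is z/(z-a) for |z| > |a|.
Here a = 10/13, so X(z) = z/(z - (10/13)) = 13z/(13z - 10)
ROC: |z| > 10/13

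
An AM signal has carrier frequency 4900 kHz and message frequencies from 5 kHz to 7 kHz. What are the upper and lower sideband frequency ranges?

Upper sideband (USB) = fc + [fm_low, fm_high] = 4900 + [5, 7] = [4905, 4907] kHz
Lower sideband (LSB) = fc - [fm_high, fm_low] = 4900 - [7, 5] = [4893, 4895] kHz
Total occupied spectrum: 4893 kHz to 4907 kHz (plus carrier at 4900 kHz)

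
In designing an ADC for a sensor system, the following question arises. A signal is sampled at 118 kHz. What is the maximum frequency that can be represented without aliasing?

The maximum frequency that can be represented without aliasing
is the Nyquist frequency: f_max = f_s / 2 = 118 kHz / 2 = 59 kHz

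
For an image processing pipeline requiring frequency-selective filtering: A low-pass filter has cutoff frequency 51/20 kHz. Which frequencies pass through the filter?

A low-pass filter passes all frequencies below the cutoff frequency 51/20 kHz and attenuates higher frequencies.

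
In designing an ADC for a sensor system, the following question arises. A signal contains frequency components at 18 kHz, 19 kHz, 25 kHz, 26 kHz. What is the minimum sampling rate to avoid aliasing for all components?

The highest frequency component is f_max = 26 kHz.
Nyquist rate = 2 * f_max = 2 * 26 kHz = 52 kHz.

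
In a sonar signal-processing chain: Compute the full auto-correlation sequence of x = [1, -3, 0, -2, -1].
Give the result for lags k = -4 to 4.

r_xx[k] = sum_m x[m]*x[m+k], indexed from 0, for k = -4 to 4:
  r_xx[-4] = x[4]*x[0] = -1
  r_xx[-3] = x[3]*x[0] + x[4]*x[1] = 1
  r_xx[-2] = x[2]*x[0] + x[3]*x[1] + x[4]*x[2] = 6
  r_xx[-1] = x[1]*x[0] + x[2]*x[1] + x[3]*x[2] + x[4]*x[3] = -1
  r_xx[0] = x[0]*x[0] + x[1]*x[1] + x[2]*x[2] + x[3]*x[3] + x[4]*x[4] = 15
  r_xx[1] = x[0]*x[1] + x[1]*x[2] + x[2]*x[3] + x[3]*x[4] = -1
  r_xx[2] = x[0]*x[2] + x[1]*x[3] + x[2]*x[4] = 6
  r_xx[3] = x[0]*x[3] + x[1]*x[4] = 1
  r_xx[4] = x[0]*x[4] = -1
r_xx = [-1, 1, 6, -1, 15, -1, 6, 1, -1]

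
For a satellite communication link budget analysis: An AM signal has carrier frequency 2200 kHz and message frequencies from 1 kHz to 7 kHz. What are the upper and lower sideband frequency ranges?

Upper sideband (USB) = fc + [fm_low, fm_high] = 2200 + [1, 7] = [2201, 2207] kHz
Lower sideband (LSB) = fc - [fm_high, fm_low] = 2200 - [7, 1] = [2193, 2199] kHz
Total occupied spectrum: 2193 kHz to 2207 kHz (plus carrier at 2200 kHz)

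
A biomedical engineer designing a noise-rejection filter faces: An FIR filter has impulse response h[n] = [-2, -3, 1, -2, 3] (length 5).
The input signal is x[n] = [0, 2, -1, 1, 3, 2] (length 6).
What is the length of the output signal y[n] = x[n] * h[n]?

For linear convolution, the output length is:
len(y) = len(x) + len(h) - 1 = 6 + 5 - 1 = 10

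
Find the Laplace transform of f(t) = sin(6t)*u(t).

Standard pair: sin(wt)*u(t) <-> w/(s^2+w^2)
With w = 6: L{sin(6t)*u(t)} = 6/(s^2+36)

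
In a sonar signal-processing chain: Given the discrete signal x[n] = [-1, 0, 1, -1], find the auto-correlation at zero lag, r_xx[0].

The auto-correlation at zero lag r_xx[0] equals the signal energy.
r_xx[0] = sum of x[n]^2 = (-1)^2 + 0^2 + 1^2 + (-1)^2
= 1 + 0 + 1 + 1 = 3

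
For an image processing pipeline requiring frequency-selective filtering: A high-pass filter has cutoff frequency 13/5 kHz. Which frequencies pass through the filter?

A high-pass filter passes all frequencies above the cutoff frequency 13/5 kHz and attenuates lower frequencies.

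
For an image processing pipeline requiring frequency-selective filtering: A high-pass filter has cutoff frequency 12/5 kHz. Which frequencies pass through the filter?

A high-pass filter passes all frequencies above the cutoff frequency 12/5 kHz and attenuates lower frequencies.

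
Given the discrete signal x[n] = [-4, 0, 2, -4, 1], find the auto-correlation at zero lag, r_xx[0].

The auto-correlation at zero lag r_xx[0] equals the signal energy.
r_xx[0] = sum of x[n]^2 = (-4)^2 + 0^2 + 2^2 + (-4)^2 + 1^2
= 16 + 0 + 4 + 16 + 1 = 37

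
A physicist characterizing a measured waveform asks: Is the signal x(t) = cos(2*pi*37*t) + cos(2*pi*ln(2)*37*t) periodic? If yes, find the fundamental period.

f1 = 37 Hz, f2 = 37*ln(2) Hz
Ratio f2/f1 = ln(2), which is irrational.
Since the frequency ratio is irrational, no common period exists.
The signal is not periodic.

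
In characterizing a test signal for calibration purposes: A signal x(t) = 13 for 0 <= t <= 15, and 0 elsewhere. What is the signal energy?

Energy = integral of |x(t)|^2 dt over the signal duration
= 13^2 * 15 = 169 * 15 = 2535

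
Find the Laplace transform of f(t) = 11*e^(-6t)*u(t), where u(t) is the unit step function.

Standard Laplace transform pair:
e^(-at)*u(t) <-> 1/(s+a)
With a = 6: L{11*e^(-6t)*u(t)} = 11/(s+6), ROC: Re(s) > -6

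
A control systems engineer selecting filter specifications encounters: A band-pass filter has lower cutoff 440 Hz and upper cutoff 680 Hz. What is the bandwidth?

Bandwidth = f_high - f_low
= 680 Hz - 440 Hz = 240 Hz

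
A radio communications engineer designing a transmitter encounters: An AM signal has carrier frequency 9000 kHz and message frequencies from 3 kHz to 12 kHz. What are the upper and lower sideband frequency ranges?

Upper sideband (USB) = fc + [fm_low, fm_high] = 9000 + [3, 12] = [9003, 9012] kHz
Lower sideband (LSB) = fc - [fm_high, fm_low] = 9000 - [12, 3] = [8988, 8997] kHz
Total occupied spectrum: 8988 kHz to 9012 kHz (plus carrier at 9000 kHz)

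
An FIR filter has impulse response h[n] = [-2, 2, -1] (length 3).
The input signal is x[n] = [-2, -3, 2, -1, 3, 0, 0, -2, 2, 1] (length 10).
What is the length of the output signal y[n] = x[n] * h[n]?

For linear convolution, the output length is:
len(y) = len(x) + len(h) - 1 = 10 + 3 - 1 = 12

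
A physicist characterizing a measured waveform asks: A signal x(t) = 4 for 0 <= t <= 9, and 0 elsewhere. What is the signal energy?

Energy = integral of |x(t)|^2 dt over the signal duration
= 4^2 * 9 = 16 * 9 = 144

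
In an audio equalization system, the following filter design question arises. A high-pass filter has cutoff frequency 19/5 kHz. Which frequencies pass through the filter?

A high-pass filter passes all frequencies above the cutoff frequency 19/5 kHz and attenuates lower frequencies.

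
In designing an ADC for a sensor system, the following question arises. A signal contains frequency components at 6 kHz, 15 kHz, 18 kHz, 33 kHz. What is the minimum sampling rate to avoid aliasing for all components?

The highest frequency component is f_max = 33 kHz.
Nyquist rate = 2 * f_max = 2 * 33 kHz = 66 kHz.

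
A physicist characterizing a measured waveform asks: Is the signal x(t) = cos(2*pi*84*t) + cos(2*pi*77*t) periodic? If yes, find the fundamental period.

f1 = 84 Hz, f2 = 77 Hz
Period T1 = 1/84, T2 = 1/77
Ratio T1/T2 = 77/84, which is rational.
The signal is periodic with fundamental period T = 1/GCD(84,77) = 1/7 s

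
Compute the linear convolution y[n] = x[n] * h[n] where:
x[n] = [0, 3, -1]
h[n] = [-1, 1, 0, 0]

y[n] = sum_k x[k]*h[n-k]. Output length = len(x) + len(h) - 1 = 3 + 4 - 1 = 6.
y[0] = 0*-1 = 0
y[1] = 3*-1 + 0*1 = -3
y[2] = -1*-1 + 3*1 + 0*0 = 4
y[3] = -1*1 + 3*0 + 0*0 = -1
y[4] = -1*0 + 3*0 = 0
y[5] = -1*0 = 0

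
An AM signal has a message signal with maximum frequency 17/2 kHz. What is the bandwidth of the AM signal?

In AM (double-sideband), the bandwidth is twice the message frequency.
BW = 2 * f_m = 2 * 17/2 kHz = 17 kHz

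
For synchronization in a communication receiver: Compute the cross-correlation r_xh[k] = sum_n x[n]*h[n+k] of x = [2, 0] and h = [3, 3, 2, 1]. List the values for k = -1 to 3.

Both sequences indexed from 0 and zero outside their support.
Lags with overlap: k = -1 to 3.
  r_xh[-1] = x[1]*h[0] = 0
  r_xh[0] = x[0]*h[0] + x[1]*h[1] = 6
  r_xh[1] = x[0]*h[1] + x[1]*h[2] = 6
  r_xh[2] = x[0]*h[2] + x[1]*h[3] = 4
  r_xh[3] = x[0]*h[3] = 2
r_xh = [0, 6, 6, 4, 2] (for k = -1, ..., 3)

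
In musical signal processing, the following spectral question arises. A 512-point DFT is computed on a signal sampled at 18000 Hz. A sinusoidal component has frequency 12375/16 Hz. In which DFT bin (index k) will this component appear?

DFT frequency resolution = f_s/N = 18000/512 = 1125/32 Hz
Bin index k = f_signal / resolution = 12375/16 / 1125/32 = 22
The signal frequency 12375/16 Hz falls in DFT bin k = 22.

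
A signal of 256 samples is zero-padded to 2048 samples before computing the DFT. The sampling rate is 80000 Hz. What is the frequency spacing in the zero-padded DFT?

Original DFT: N = 256, resolution = f_s/N = 80000/256 = 625/2 Hz
Zero-padded DFT: N = 2048, resolution = f_s/N = 80000/2048 = 625/16 Hz
Zero-padding interpolates the spectrum (finer frequency grid)
but does NOT improve the true spectral resolution (ability to resolve close frequencies).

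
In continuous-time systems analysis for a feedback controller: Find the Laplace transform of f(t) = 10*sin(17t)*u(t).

Standard pair: sin(wt)*u(t) <-> w/(s^2+w^2)
With w = 17: L{10*sin(17t)*u(t)} = 170/(s^2+289)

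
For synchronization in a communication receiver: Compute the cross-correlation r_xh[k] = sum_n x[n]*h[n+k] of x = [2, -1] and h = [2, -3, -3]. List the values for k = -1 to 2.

Both sequences indexed from 0 and zero outside their support.
Lags with overlap: k = -1 to 2.
  r_xh[-1] = x[1]*h[0] = -2
  r_xh[0] = x[0]*h[0] + x[1]*h[1] = 7
  r_xh[1] = x[0]*h[1] + x[1]*h[2] = -3
  r_xh[2] = x[0]*h[2] = -6
r_xh = [-2, 7, -3, -6] (for k = -1, ..., 2)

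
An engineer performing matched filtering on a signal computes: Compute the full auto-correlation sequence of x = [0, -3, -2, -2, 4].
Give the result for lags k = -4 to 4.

r_xx[k] = sum_m x[m]*x[m+k], indexed from 0, for k = -4 to 4:
  r_xx[-4] = x[4]*x[0] = 0
  r_xx[-3] = x[3]*x[0] + x[4]*x[1] = -12
  r_xx[-2] = x[2]*x[0] + x[3]*x[1] + x[4]*x[2] = -2
  r_xx[-1] = x[1]*x[0] + x[2]*x[1] + x[3]*x[2] + x[4]*x[3] = 2
  r_xx[0] = x[0]*x[0] + x[1]*x[1] + x[2]*x[2] + x[3]*x[3] + x[4]*x[4] = 33
  r_xx[1] = x[0]*x[1] + x[1]*x[2] + x[2]*x[3] + x[3]*x[4] = 2
  r_xx[2] = x[0]*x[2] + x[1]*x[3] + x[2]*x[4] = -2
  r_xx[3] = x[0]*x[3] + x[1]*x[4] = -12
  r_xx[4] = x[0]*x[4] = 0
r_xx = [0, -12, -2, 2, 33, 2, -2, -12, 0]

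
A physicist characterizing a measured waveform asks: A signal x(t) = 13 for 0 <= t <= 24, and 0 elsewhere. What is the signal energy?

Energy = integral of |x(t)|^2 dt over the signal duration
= 13^2 * 24 = 169 * 24 = 4056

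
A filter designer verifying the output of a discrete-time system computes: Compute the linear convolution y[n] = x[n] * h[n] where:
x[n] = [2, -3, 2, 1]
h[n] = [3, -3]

y[n] = sum_k x[k]*h[n-k]. Output length = len(x) + len(h) - 1 = 4 + 2 - 1 = 5.
y[0] = 2*3 = 6
y[1] = -3*3 + 2*-3 = -15
y[2] = 2*3 + -3*-3 = 15
y[3] = 1*3 + 2*-3 = -3
y[4] = 1*-3 = -3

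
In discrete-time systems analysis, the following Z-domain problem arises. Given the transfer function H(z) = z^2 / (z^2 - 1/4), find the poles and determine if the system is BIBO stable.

Poles are roots of the denominator: z^2 - 1/4 = 0.
Quadratic formula: z = [-(0) +/- sqrt((0)^2 - 4*(-1/4))] / 2
Discriminant = 0 + 1 = 1; sqrt = 1.
z = (0 +/- 1) / 2 => z = 1/2 or z = -1/2.
|p1| = 1/2, |p2| = 1/2.
For BIBO stability, all poles must lie inside the unit circle (|p| < 1).
System is STABLE since both |p| < 1.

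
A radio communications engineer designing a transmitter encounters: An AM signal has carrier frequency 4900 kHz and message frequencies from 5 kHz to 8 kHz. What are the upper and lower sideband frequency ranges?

Upper sideband (USB) = fc + [fm_low, fm_high] = 4900 + [5, 8] = [4905, 4908] kHz
Lower sideband (LSB) = fc - [fm_high, fm_low] = 4900 - [8, 5] = [4892, 4895] kHz
Total occupied spectrum: 4892 kHz to 4908 kHz (plus carrier at 4900 kHz)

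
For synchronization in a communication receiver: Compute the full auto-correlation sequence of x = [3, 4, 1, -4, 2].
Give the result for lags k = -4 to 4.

r_xx[k] = sum_m x[m]*x[m+k], indexed from 0, for k = -4 to 4:
  r_xx[-4] = x[4]*x[0] = 6
  r_xx[-3] = x[3]*x[0] + x[4]*x[1] = -4
  r_xx[-2] = x[2]*x[0] + x[3]*x[1] + x[4]*x[2] = -11
  r_xx[-1] = x[1]*x[0] + x[2]*x[1] + x[3]*x[2] + x[4]*x[3] = 4
  r_xx[0] = x[0]*x[0] + x[1]*x[1] + x[2]*x[2] + x[3]*x[3] + x[4]*x[4] = 46
  r_xx[1] = x[0]*x[1] + x[1]*x[2] + x[2]*x[3] + x[3]*x[4] = 4
  r_xx[2] = x[0]*x[2] + x[1]*x[3] + x[2]*x[4] = -11
  r_xx[3] = x[0]*x[3] + x[1]*x[4] = -4
  r_xx[4] = x[0]*x[4] = 6
r_xx = [6, -4, -11, 4, 46, 4, -11, -4, 6]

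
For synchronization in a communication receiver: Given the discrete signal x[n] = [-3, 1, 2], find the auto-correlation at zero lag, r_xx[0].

The auto-correlation at zero lag r_xx[0] equals the signal energy.
r_xx[0] = sum of x[n]^2 = (-3)^2 + 1^2 + 2^2
= 9 + 1 + 4 = 14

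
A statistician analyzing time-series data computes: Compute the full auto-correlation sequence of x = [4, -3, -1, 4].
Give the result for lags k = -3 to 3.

r_xx[k] = sum_m x[m]*x[m+k], indexed from 0, for k = -3 to 3:
  r_xx[-3] = x[3]*x[0] = 16
  r_xx[-2] = x[2]*x[0] + x[3]*x[1] = -16
  r_xx[-1] = x[1]*x[0] + x[2]*x[1] + x[3]*x[2] = -13
  r_xx[0] = x[0]*x[0] + x[1]*x[1] + x[2]*x[2] + x[3]*x[3] = 42
  r_xx[1] = x[0]*x[1] + x[1]*x[2] + x[2]*x[3] = -13
  r_xx[2] = x[0]*x[2] + x[1]*x[3] = -16
  r_xx[3] = x[0]*x[3] = 16
r_xx = [16, -16, -13, 42, -13, -16, 16]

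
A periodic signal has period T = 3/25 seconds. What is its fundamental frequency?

The fundamental frequency is the reciprocal of the period.
f = 1/T = 1/(3/25) = 25/3 Hz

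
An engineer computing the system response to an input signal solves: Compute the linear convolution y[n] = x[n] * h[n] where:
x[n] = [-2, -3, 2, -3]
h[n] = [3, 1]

y[n] = sum_k x[k]*h[n-k]. Output length = len(x) + len(h) - 1 = 4 + 2 - 1 = 5.
y[0] = -2*3 = -6
y[1] = -3*3 + -2*1 = -11
y[2] = 2*3 + -3*1 = 3
y[3] = -3*3 + 2*1 = -7
y[4] = -3*1 = -3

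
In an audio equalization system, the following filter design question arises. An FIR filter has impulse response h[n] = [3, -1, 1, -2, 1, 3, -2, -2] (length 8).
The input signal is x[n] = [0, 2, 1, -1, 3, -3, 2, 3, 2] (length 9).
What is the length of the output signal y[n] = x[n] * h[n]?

For linear convolution, the output length is:
len(y) = len(x) + len(h) - 1 = 9 + 8 - 1 = 16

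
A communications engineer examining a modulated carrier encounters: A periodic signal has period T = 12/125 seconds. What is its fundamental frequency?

The fundamental frequency is the reciprocal of the period.
f = 1/T = 1/(12/125) = 125/12 Hz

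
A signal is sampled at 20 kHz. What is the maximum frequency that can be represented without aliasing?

The maximum frequency that can be represented without aliasing
is the Nyquist frequency: f_max = f_s / 2 = 20 kHz / 2 = 10 kHz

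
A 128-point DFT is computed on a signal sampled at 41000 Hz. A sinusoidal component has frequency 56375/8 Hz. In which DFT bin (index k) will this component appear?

DFT frequency resolution = f_s/N = 41000/128 = 5125/16 Hz
Bin index k = f_signal / resolution = 56375/8 / 5125/16 = 22
The signal frequency 56375/8 Hz falls in DFT bin k = 22.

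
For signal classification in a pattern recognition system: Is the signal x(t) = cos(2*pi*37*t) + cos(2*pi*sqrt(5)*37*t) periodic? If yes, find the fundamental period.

f1 = 37 Hz, f2 = 37*sqrt(5) Hz
Ratio f2/f1 = sqrt(5), which is irrational.
Since the frequency ratio is irrational, no common period exists.
The signal is not periodic.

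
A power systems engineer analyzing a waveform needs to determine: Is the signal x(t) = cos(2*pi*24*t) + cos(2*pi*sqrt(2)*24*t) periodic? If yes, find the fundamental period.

f1 = 24 Hz, f2 = 24*sqrt(2) Hz
Ratio f2/f1 = sqrt(2), which is irrational.
Since the frequency ratio is irrational, no common period exists.
The signal is not periodic.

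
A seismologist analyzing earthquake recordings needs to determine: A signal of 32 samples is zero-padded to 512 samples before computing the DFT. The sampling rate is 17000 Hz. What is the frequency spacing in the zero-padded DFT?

Original DFT: N = 32, resolution = f_s/N = 17000/32 = 2125/4 Hz
Zero-padded DFT: N = 512, resolution = f_s/N = 17000/512 = 2125/64 Hz
Zero-padding interpolates the spectrum (finer frequency grid)
but does NOT improve the true spectral resolution (ability to resolve close frequencies).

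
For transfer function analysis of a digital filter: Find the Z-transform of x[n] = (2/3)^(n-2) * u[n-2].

Time-shifting property: if X(z) = Z{x[n]}, then Z{x[n-d]} = z^(-d) * X(z)
X(z) = z/(z - 2/3) for x[n] = (2/3)^n * u[n]
Z{x[n-2]} = z^(-2) * z/(z - 2/3) = z^(-1)/(z - 2/3)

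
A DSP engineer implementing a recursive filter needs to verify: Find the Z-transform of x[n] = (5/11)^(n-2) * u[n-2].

Time-shifting property: if X(z) = Z{x[n]}, then Z{x[n-d]} = z^(-d) * X(z)
X(z) = z/(z - 5/11) for x[n] = (5/11)^n * u[n]
Z{x[n-2]} = z^(-2) * z/(z - 5/11) = z^(-1)/(z - 5/11)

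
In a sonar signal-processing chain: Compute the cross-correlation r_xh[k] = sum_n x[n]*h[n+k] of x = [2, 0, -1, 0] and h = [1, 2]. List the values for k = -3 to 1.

Both sequences indexed from 0 and zero outside their support.
Lags with overlap: k = -3 to 1.
  r_xh[-3] = x[3]*h[0] = 0
  r_xh[-2] = x[2]*h[0] + x[3]*h[1] = -1
  r_xh[-1] = x[1]*h[0] + x[2]*h[1] = -2
  r_xh[0] = x[0]*h[0] + x[1]*h[1] = 2
  r_xh[1] = x[0]*h[1] = 4
r_xh = [0, -1, -2, 2, 4] (for k = -3, ..., 1)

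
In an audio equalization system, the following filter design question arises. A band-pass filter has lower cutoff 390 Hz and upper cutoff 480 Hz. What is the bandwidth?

Bandwidth = f_high - f_low
= 480 Hz - 390 Hz = 90 Hz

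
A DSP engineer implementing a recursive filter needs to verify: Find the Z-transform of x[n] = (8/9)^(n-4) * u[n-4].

Time-shifting property: if X(z) = Z{x[n]}, then Z{x[n-d]} = z^(-d) * X(z)
X(z) = z/(z - 8/9) for x[n] = (8/9)^n * u[n]
Z{x[n-4]} = z^(-4) * z/(z - 8/9) = z^(-3)/(z - 8/9)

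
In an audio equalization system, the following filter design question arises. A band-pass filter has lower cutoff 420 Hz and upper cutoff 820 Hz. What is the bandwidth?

Bandwidth = f_high - f_low
= 820 Hz - 420 Hz = 400 Hz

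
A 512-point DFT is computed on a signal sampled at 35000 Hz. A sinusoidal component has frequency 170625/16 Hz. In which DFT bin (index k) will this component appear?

DFT frequency resolution = f_s/N = 35000/512 = 4375/64 Hz
Bin index k = f_signal / resolution = 170625/16 / 4375/64 = 156
The signal frequency 170625/16 Hz falls in DFT bin k = 156.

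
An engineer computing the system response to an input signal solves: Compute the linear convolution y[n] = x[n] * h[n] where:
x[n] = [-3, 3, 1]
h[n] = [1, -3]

y[n] = sum_k x[k]*h[n-k]. Output length = len(x) + len(h) - 1 = 3 + 2 - 1 = 4.
y[0] = -3*1 = -3
y[1] = 3*1 + -3*-3 = 12
y[2] = 1*1 + 3*-3 = -8
y[3] = 1*-3 = -3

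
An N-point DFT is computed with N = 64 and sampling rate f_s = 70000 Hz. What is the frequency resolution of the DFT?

DFT frequency resolution = f_s / N
= 70000 / 64 = 4375/4 Hz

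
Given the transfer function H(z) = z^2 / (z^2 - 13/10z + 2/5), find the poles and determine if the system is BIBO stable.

Poles are roots of the denominator: z^2 - 13/10z + 2/5 = 0.
Quadratic formula: z = [-(-13/10) +/- sqrt((-13/10)^2 - 4*(2/5))] / 2
Discriminant = 169/100 - 8/5 = 9/100; sqrt = 3/10.
z = (13/10 +/- 3/10) / 2 => z = 4/5 or z = 1/2.
|p1| = 1/2, |p2| = 4/5.
For BIBO stability, all poles must lie inside the unit circle (|p| < 1).
System is STABLE since both |p| < 1.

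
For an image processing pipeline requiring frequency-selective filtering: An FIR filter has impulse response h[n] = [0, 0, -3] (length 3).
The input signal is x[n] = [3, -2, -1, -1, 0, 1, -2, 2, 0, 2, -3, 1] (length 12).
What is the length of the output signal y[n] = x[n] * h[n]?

For linear convolution, the output length is:
len(y) = len(x) + len(h) - 1 = 12 + 3 - 1 = 14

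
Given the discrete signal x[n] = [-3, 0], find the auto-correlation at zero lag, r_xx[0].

The auto-correlation at zero lag r_xx[0] equals the signal energy.
r_xx[0] = sum of x[n]^2 = (-3)^2 + 0^2
= 9 + 0 = 9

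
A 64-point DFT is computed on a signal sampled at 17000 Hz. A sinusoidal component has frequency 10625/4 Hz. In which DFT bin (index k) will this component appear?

DFT frequency resolution = f_s/N = 17000/64 = 2125/8 Hz
Bin index k = f_signal / resolution = 10625/4 / 2125/8 = 10
The signal frequency 10625/4 Hz falls in DFT bin k = 10.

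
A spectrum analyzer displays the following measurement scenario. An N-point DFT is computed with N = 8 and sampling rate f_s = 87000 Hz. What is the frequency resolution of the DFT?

DFT frequency resolution = f_s / N
= 87000 / 8 = 10875 Hz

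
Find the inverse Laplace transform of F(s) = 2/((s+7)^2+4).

Standard pair: w/((s+a)^2+w^2) <-> e^(-at)*sin(wt)*u(t)
With a=7, w=2: f(t) = e^(-7t)*sin(2t)*u(t)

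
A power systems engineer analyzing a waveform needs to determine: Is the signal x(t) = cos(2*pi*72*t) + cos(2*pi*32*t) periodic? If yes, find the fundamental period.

f1 = 72 Hz, f2 = 32 Hz
Period T1 = 1/72, T2 = 1/32
Ratio T1/T2 = 32/72, which is rational.
The signal is periodic with fundamental period T = 1/GCD(72,32) = 1/8 s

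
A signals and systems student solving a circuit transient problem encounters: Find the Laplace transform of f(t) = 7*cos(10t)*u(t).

Standard pair: cos(wt)*u(t) <-> s/(s^2+w^2)
With w = 10: L{7*cos(10t)*u(t)} = 7s/(s^2+100)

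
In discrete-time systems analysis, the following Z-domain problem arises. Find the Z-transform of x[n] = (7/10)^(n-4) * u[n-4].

Time-shifting property: if X(z) = Z{x[n]}, then Z{x[n-d]} = z^(-d) * X(z)
X(z) = z/(z - 7/10) for x[n] = (7/10)^n * u[n]
Z{x[n-4]} = z^(-4) * z/(z - 7/10) = z^(-3)/(z - 7/10)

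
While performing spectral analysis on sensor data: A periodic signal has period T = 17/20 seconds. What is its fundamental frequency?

The fundamental frequency is the reciprocal of the period.
f = 1/T = 1/(17/20) = 20/17 Hz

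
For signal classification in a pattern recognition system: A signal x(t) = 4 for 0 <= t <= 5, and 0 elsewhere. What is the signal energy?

Energy = integral of |x(t)|^2 dt over the signal duration
= 4^2 * 5 = 16 * 5 = 80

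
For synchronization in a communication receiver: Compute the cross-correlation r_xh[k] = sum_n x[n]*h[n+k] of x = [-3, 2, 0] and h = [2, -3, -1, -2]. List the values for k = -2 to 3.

Both sequences indexed from 0 and zero outside their support.
Lags with overlap: k = -2 to 3.
  r_xh[-2] = x[2]*h[0] = 0
  r_xh[-1] = x[1]*h[0] + x[2]*h[1] = 4
  r_xh[0] = x[0]*h[0] + x[1]*h[1] + x[2]*h[2] = -12
  r_xh[1] = x[0]*h[1] + x[1]*h[2] + x[2]*h[3] = 7
  r_xh[2] = x[0]*h[2] + x[1]*h[3] = -1
  r_xh[3] = x[0]*h[3] = 6
r_xh = [0, 4, -12, 7, -1, 6] (for k = -2, ..., 3)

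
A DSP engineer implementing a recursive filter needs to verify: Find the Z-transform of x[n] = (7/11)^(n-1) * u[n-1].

Time-shifting property: if X(z) = Z{x[n]}, then Z{x[n-d]} = z^(-d) * X(z)
X(z) = z/(z - 7/11) for x[n] = (7/11)^n * u[n]
Z{x[n-1]} = z^(-1) * z/(z - 7/11) = 1/(z - 7/11)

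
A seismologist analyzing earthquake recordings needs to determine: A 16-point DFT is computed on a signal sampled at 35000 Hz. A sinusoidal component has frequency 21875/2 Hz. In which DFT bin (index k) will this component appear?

DFT frequency resolution = f_s/N = 35000/16 = 4375/2 Hz
Bin index k = f_signal / resolution = 21875/2 / 4375/2 = 5
The signal frequency 21875/2 Hz falls in DFT bin k = 5.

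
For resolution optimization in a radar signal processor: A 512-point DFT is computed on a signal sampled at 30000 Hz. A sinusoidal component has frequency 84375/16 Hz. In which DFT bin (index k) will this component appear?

DFT frequency resolution = f_s/N = 30000/512 = 1875/32 Hz
Bin index k = f_signal / resolution = 84375/16 / 1875/32 = 90
The signal frequency 84375/16 Hz falls in DFT bin k = 90.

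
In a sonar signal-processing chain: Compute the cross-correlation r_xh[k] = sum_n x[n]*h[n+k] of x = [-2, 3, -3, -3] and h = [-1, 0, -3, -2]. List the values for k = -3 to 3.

Both sequences indexed from 0 and zero outside their support.
Lags with overlap: k = -3 to 3.
  r_xh[-3] = x[3]*h[0] = 3
  r_xh[-2] = x[2]*h[0] + x[3]*h[1] = 3
  r_xh[-1] = x[1]*h[0] + x[2]*h[1] + x[3]*h[2] = 6
  r_xh[0] = x[0]*h[0] + x[1]*h[1] + x[2]*h[2] + x[3]*h[3] = 17
  r_xh[1] = x[0]*h[1] + x[1]*h[2] + x[2]*h[3] = -3
  r_xh[2] = x[0]*h[2] + x[1]*h[3] = 0
  r_xh[3] = x[0]*h[3] = 4
r_xh = [3, 3, 6, 17, -3, 0, 4] (for k = -3, ..., 3)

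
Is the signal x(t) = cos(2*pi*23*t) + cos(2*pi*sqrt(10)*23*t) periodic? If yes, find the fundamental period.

f1 = 23 Hz, f2 = 23*sqrt(10) Hz
Ratio f2/f1 = sqrt(10), which is irrational.
Since the frequency ratio is irrational, no common period exists.
The signal is not periodic.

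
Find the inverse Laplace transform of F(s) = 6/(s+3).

Standard pair: k/(s+a) <-> k*e^(-at)*u(t)
With k=6, a=3: f(t) = 6*e^(-3t)*u(t)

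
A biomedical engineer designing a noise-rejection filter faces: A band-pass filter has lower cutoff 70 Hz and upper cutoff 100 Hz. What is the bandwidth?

Bandwidth = f_high - f_low
= 100 Hz - 70 Hz = 30 Hz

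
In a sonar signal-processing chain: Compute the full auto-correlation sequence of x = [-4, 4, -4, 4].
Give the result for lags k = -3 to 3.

r_xx[k] = sum_m x[m]*x[m+k], indexed from 0, for k = -3 to 3:
  r_xx[-3] = x[3]*x[0] = -16
  r_xx[-2] = x[2]*x[0] + x[3]*x[1] = 32
  r_xx[-1] = x[1]*x[0] + x[2]*x[1] + x[3]*x[2] = -48
  r_xx[0] = x[0]*x[0] + x[1]*x[1] + x[2]*x[2] + x[3]*x[3] = 64
  r_xx[1] = x[0]*x[1] + x[1]*x[2] + x[2]*x[3] = -48
  r_xx[2] = x[0]*x[2] + x[1]*x[3] = 32
  r_xx[3] = x[0]*x[3] = -16
r_xx = [-16, 32, -48, 64, -48, 32, -16]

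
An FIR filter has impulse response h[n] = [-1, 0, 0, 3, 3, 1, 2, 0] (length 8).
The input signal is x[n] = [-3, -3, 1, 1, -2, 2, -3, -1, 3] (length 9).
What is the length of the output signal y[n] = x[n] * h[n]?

For linear convolution, the output length is:
len(y) = len(x) + len(h) - 1 = 9 + 8 - 1 = 16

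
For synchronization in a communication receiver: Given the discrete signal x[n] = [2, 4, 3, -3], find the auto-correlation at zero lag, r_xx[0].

The auto-correlation at zero lag r_xx[0] equals the signal energy.
r_xx[0] = sum of x[n]^2 = 2^2 + 4^2 + 3^2 + (-3)^2
= 4 + 16 + 9 + 9 = 38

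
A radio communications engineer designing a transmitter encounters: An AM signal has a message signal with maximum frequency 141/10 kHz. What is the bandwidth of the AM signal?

In AM (double-sideband), the bandwidth is twice the message frequency.
BW = 2 * f_m = 2 * 141/10 kHz = 141/5 kHz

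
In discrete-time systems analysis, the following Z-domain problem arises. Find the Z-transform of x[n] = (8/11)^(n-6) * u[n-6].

Time-shifting property: if X(z) = Z{x[n]}, then Z{x[n-d]} = z^(-d) * X(z)
X(z) = z/(z - 8/11) for x[n] = (8/11)^n * u[n]
Z{x[n-6]} = z^(-6) * z/(z - 8/11) = z^(-5)/(z - 8/11)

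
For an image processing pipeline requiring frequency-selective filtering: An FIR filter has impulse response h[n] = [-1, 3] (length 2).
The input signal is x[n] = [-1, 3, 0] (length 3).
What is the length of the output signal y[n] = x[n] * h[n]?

For linear convolution, the output length is:
len(y) = len(x) + len(h) - 1 = 3 + 2 - 1 = 4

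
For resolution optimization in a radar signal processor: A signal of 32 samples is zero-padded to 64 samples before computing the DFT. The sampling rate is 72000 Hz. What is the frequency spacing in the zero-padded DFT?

Original DFT: N = 32, resolution = f_s/N = 72000/32 = 2250 Hz
Zero-padded DFT: N = 64, resolution = f_s/N = 72000/64 = 1125 Hz
Zero-padding interpolates the spectrum (finer frequency grid)
but does NOT improve the true spectral resolution (ability to resolve close frequencies).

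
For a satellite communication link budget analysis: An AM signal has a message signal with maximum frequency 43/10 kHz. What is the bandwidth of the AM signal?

In AM (double-sideband), the bandwidth is twice the message frequency.
BW = 2 * f_m = 2 * 43/10 kHz = 43/5 kHz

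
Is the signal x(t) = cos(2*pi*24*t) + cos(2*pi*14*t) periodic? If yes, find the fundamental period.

f1 = 24 Hz, f2 = 14 Hz
Period T1 = 1/24, T2 = 1/14
Ratio T1/T2 = 14/24, which is rational.
The signal is periodic with fundamental period T = 1/GCD(24,14) = 1/2 s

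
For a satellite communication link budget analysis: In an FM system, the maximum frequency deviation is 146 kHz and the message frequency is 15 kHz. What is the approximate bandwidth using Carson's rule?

Carson's rule: BW = 2*(delta_f + f_m)
= 2*(146 + 15) kHz = 322 kHz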